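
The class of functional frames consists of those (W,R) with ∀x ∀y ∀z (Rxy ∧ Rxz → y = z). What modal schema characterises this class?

◇ψ → □ψ

The condition is partial functionality. The CD schema ◇ψ → □ψ defines it.
Suppose ◇ψ→□ψ is valid. Take Rxy, Rxz and set V(ψ)={y}. Then ◇ψ at x, so □ψ at x, so ψ at z, i.e. z=y.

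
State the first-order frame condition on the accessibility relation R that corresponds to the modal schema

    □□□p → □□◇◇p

∀x ∀z (xR²z → ∃w (xR³w ∧ zR²w))

This is a Sahlqvist (Geach-type) schema ◇^0□^3p → □^2◇^2p.
Minimal-valuation argument: fix x; take any y with xR^0y and any z with xR^2z. Set V(p) to the set of worlds R-reachable from y in exactly 3 steps. Then □^3p holds at y, so the antecedent holds at x; validity forces ◇^2p at z, giving a w with zR^2w and yR^3w.
First-order correspondent: ∀x ∀z (xR²z → ∃w (xR³w ∧ zR²w)).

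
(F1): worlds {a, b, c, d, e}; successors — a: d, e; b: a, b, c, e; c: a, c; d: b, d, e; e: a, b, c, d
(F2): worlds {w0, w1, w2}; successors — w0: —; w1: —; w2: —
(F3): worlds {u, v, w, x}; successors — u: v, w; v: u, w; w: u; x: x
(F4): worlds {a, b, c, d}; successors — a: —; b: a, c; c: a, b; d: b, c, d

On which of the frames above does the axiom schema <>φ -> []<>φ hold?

(F2)

The schema corresponds to the Euclidean property: forall x forall y forall z (Rxy & Rxz -> Ryz).
(F1): fails — Rae and Rae but not Ree.
(F2): holds.
(F3): fails — Ruv and Ruv but not Rvv.
(F4): fails — Rbc and Rbc but not Rcc.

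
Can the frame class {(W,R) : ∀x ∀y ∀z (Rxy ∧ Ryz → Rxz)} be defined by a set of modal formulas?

Definable; □p → □□p defines it

The condition is transitivity. A defining modal formula is □p → □□p.
Suppose □p→□□p is valid. Take Rxy, Ryz and set V(p)={w : Rxw}. Then □p at x, so □□p at x, so □p at y, so p at z, i.e. Rxz.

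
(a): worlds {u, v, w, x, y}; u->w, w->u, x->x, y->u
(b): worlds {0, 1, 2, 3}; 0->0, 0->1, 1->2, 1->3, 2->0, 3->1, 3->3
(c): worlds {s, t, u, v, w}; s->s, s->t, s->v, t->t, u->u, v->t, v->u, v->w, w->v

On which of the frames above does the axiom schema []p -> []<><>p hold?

(a), (c)

The schema corresponds to a generalized confluence (Geach) condition: forall x forall z (xRz -> exists w (xRw & z R^2 w)).
(a): satisfies the condition.
(b): fails — 1R2 but no w with 1Rw and 2R²w.
(c): satisfies the condition.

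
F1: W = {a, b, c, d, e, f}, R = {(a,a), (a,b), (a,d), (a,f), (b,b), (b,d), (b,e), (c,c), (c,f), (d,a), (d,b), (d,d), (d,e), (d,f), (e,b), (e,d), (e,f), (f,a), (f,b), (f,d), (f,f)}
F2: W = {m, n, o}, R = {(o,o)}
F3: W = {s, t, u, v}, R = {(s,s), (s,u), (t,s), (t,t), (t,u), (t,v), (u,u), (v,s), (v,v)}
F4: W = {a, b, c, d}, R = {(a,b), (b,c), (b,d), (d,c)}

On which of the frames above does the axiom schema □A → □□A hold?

Frame correspondent (Sahlqvist): ∀x ∀y ∀z (Rxy ∧ Ryz → Rxz) — i.e. transitivity.
F1: fails — Rab and Rbe but not Rae.
F2: holds.
F3: fails — Rvs and Rsu but not Rvu.
F4: fails — Rab and Rbc but not Rac.
Valid on: F2.

F2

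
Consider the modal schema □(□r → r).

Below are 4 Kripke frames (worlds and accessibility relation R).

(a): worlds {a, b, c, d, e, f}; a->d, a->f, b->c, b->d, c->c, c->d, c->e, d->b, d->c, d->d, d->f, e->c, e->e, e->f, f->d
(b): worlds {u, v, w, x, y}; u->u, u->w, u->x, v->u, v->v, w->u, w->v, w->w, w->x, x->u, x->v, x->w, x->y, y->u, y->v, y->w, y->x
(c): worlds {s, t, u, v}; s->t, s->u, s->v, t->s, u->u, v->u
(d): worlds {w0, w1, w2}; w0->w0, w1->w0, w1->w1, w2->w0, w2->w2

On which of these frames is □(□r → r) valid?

The schema corresponds to shift-reflexivity: ∀x ∀y (Rxy → Ryy).
(a): fails — Rdf but not Rff.
(b): fails — Ryx but not Rxx.
(c): fails — Rts but not Rss.
(d): ✓.
Valid on: (d).

(d)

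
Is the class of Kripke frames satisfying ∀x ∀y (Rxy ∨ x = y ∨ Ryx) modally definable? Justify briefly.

Modal frame validity is preserved under disjoint unions.
Take 3 disjoint single-world reflexive frames: each is trivially connected, but their disjoint union has 3 worlds with no edge between distinct components, so it is not connected.
Hence connectedness of R is not modally definable.

No — not modally definable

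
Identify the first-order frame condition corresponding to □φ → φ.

This schema is the T axiom.
Its frame correspondent is reflexivity — ∀x Rxx.

reflexivity: ∀x Rxx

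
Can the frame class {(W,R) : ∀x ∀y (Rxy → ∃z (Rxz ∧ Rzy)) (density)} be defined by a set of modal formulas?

The condition is density. A defining modal formula is □□p → □p.

Yes, by □□p → □p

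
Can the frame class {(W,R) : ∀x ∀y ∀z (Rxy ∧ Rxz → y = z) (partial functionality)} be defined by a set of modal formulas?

Yes: it is partial functionality, defined by the CD schema ◇r → □r.
Suppose ◇r→□r is valid. Take Rxy, Rxz and set V(r)={y}. Then ◇r at x, so □r at x, so r at z, i.e. z=y.

Yes, by ◇r → □r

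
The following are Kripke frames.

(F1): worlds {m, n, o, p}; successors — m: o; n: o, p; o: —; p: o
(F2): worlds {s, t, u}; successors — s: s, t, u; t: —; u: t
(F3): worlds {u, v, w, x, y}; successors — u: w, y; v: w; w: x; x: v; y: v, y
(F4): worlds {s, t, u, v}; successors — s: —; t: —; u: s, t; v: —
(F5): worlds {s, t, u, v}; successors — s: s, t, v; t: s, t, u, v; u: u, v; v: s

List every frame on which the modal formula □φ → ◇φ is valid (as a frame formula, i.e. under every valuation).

(F3), (F5)

The schema corresponds to seriality: ∀x ∃y Rxy.
(F1): fails — world o has no successor.
(F2): fails — world t has no successor.
(F3): ✓.
(F4): fails — world s has no successor.
(F5): ✓.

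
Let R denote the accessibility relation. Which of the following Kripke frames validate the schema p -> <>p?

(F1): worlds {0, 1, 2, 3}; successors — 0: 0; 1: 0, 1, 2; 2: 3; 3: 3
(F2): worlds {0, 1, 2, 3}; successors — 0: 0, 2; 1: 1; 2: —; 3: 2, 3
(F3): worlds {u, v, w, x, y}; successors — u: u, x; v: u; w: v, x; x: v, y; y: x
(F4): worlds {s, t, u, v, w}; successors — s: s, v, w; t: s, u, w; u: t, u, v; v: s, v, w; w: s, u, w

Frame correspondent (Sahlqvist): forall x Rxx — i.e. reflexivity.
(F1): fails — world 2 does not see itself.
(F2): fails — world 2 does not see itself.
(F3): fails — world v does not see itself.
(F4): fails — world t does not see itself.
Valid on no frame.

none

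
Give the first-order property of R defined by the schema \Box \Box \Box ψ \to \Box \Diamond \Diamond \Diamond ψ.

\forall x \forall z (xRz \to \exists w (x R^3 w \wedge z R^3 w))

This is a Sahlqvist (Geach-type) schema ◇^0□^3ψ → □^1◇^3ψ.
First-order correspondent: \forall x \forall z (xRz \to \exists w (x R^3 w \wedge z R^3 w)).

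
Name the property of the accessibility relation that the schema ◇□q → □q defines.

The Euclidean property

Replacing q by ¬q and contraposing gives the equivalent schema ◇q → □◇q.
Suppose ◇q→□◇q is valid. Take Rxy, Rxz and set V(q)={y}. Then ◇q at x, so □◇q at x, so ◇q at z, so some w with Rzw has q; w=y, i.e. Rzy. By symmetry of the argument, Ryz.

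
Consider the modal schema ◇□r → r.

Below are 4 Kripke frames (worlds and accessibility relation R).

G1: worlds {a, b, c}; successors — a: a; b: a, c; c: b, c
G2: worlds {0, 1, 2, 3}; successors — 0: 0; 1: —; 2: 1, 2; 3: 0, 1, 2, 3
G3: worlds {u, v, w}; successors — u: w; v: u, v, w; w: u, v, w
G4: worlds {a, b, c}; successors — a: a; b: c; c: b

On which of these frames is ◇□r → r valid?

Frame correspondent (Sahlqvist): ∀x ∀y (Rxy → Ryx) — i.e. symmetry.
G1: fails — Rba but not Rab.
G2: fails — R32 but not R23.
G3: fails — Rvu but not Ruv.
G4: satisfies the condition.
Valid on: G4.

G4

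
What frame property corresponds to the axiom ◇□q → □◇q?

convergence

This schema is the .2 axiom.
It corresponds to convergence: ∀x ∀y ∀z (Rxy ∧ Rxz → ∃w (Ryw ∧ Rzw)).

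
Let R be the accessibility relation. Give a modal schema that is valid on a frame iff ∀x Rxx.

This is reflexivity; the standard corresponding axiom is T: □r → r.
Suppose □r→r is valid. At any x set V(r)={w : Rxw}. Then □r holds at x, so r holds at x, i.e. Rxx.

□r → r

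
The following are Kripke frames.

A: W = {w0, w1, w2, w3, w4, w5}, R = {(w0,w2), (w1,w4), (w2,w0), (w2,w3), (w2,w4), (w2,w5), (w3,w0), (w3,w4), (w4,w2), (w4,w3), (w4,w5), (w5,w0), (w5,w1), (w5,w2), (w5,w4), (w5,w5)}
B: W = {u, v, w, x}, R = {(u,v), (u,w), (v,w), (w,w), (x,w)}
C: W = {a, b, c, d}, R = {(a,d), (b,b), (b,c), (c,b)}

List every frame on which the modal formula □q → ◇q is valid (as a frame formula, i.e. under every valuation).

The schema corresponds to seriality: ∀x ∃y Rxy.
A: condition met.
B: condition met.
C: fails — world d has no successor.

A, B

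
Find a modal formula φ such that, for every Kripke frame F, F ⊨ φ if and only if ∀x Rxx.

□q → q

The condition is reflexivity. The T schema □q → q defines it.
Suppose □q→q is valid. At any x set V(q)={w : Rxw}. Then □q holds at x, so q holds at x, i.e. Rxx.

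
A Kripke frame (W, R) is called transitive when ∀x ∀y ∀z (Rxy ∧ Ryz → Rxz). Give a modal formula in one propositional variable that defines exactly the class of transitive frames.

A defining formula is □s → □□s (the 4 axiom).

□s → □□s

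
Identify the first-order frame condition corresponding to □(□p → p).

Suppose □(□p→p) is valid. Take Rxy and set V(p)={w : Ryw}. Then at y, □p holds; since □(□p→p) at x, □p→p at y, so p at y, i.e. Ryy.

shift-reflexivity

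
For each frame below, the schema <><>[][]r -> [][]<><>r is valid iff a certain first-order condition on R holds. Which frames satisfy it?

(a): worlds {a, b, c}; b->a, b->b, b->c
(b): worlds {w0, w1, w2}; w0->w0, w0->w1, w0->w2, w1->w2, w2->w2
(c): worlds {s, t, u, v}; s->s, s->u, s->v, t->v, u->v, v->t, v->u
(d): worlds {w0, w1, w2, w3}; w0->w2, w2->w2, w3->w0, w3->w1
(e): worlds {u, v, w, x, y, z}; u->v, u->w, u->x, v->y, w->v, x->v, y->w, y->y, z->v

(b), (d), (e)

Frame correspondent (Sahlqvist): forall x forall y forall z ((x R^2 y & x R^2 z) -> exists w (y R^2 w & z R^2 w)) — i.e. a generalized confluence (Geach) condition.
(a): fails — bR²a, bR²a but no w with aR²w and aR²w.
(b): satisfies the condition.
(c): fails — sR²t, sR²v but no w with tR²w and vR²w.
(d): satisfies the condition.
(e): satisfies the condition.
Valid on: (b), (d), (e).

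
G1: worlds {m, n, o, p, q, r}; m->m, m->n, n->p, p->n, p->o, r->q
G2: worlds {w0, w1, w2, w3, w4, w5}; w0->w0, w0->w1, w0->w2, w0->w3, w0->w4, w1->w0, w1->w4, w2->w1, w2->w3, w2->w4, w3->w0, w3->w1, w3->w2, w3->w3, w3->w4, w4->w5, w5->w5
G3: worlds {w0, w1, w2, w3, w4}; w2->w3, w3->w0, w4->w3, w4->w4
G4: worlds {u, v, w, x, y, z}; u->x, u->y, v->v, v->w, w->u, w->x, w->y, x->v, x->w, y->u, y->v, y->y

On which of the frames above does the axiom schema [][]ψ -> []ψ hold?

G2

This is the axiom for density; its first-order frame correspondent is forall x forall y (Rxy -> exists z (Rxz & Rzy)).
G1: fails — Rpn but no z with Rpz and Rzn.
G2: ✓.
G3: fails — Rw3w0 but no z with Rw3z and Rzw0.
G4: fails — Rux but no t with Rut and Rtx.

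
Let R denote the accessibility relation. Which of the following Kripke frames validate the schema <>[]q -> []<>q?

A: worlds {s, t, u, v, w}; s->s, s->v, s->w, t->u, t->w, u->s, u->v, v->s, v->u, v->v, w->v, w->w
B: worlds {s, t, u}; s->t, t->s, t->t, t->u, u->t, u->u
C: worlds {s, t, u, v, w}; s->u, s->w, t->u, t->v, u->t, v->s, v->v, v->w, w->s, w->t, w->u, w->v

This is the axiom for convergence; its first-order frame correspondent is forall x forall y forall z (Rxy & Rxz -> exists w (Ryw & Rzw)).
A: holds.
B: holds.
C: fails — Rtv and Rtu but v and u have no common successor.
Valid on: A, B.

A, B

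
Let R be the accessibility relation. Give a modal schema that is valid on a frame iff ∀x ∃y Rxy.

This is seriality; the standard corresponding axiom is D: □ψ → ◇ψ.
Suppose □ψ→◇ψ is valid. At any x set V(ψ)=W. Then □ψ at x, so ◇ψ at x, so x has a successor.

□ψ → ◇ψ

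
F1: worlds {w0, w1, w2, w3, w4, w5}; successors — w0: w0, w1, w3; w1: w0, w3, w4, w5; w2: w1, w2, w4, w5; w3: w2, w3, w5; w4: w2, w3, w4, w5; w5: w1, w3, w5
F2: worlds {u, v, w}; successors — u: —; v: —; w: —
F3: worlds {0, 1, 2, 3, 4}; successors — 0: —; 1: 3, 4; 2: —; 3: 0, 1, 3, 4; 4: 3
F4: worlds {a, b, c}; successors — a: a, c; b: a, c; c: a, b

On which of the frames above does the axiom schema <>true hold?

F1, F4

Frame correspondent (Sahlqvist): forall x exists y Rxy — i.e. seriality.
F1: condition met.
F2: fails — world u has no successor.
F3: fails — world 0 has no successor.
F4: condition met.
Valid on: F1, F4.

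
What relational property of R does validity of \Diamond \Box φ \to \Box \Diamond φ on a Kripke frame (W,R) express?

Convergence

Suppose ◇□φ→□◇φ is valid. Take Rxy, Rxz and set V(φ)={w : Ryw}. Then □φ at y so ◇□φ at x, so □◇φ at x, so ◇φ at z, giving w with Rzw and Ryw.
Conversely, any frame satisfying \forall x \forall y \forall z (Rxy \wedge Rxz \to \exists w (Ryw \wedge Rzw)) validates the schema.
Frame condition: \forall x \forall y \forall z (Rxy \wedge Rxz \to \exists w (Ryw \wedge Rzw)).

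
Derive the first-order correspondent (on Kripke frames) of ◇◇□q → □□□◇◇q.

∀x ∀y ∀z ((xR²y ∧ xR³z) → ∃w (yRw ∧ zR²w))

This is a Sahlqvist (Geach-type) schema ◇^2□^1q → □^3◇^2q.
Minimal-valuation argument: fix x; take any y with xR^2y and any z with xR^3z. Set V(q) to the set of worlds R-reachable from y in exactly 1 step. Then □^1q holds at y, so the antecedent holds at x; validity forces ◇^2q at z, giving a w with zR^2w and yR^1w.
First-order correspondent: ∀x ∀y ∀z ((xR²y ∧ xR³z) → ∃w (yRw ∧ zR²w)).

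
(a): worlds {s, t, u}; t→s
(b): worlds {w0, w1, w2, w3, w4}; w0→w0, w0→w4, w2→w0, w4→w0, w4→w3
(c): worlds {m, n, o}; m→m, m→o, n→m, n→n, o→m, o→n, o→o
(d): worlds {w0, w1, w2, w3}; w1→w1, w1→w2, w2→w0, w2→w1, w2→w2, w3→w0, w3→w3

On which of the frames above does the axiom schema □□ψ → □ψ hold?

(c), (d)

This is the axiom for density; its first-order frame correspondent is ∀x ∀y (Rxy → ∃z (Rxz ∧ Rzy)).
(a): fails — Rts but no z with Rtz and Rzs.
(b): fails — Rw4w3 but no z with Rw4z and Rzw3.
(c): condition met.
(d): condition met.
Valid on: (c), (d).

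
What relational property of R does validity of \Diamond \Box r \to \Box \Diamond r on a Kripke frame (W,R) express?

Suppose ◇□r→□◇r is valid. Take Rxy, Rxz and set V(r)={w : Ryw}. Then □r at y so ◇□r at x, so □◇r at x, so ◇r at z, giving w with Rzw and Ryw.

Convergence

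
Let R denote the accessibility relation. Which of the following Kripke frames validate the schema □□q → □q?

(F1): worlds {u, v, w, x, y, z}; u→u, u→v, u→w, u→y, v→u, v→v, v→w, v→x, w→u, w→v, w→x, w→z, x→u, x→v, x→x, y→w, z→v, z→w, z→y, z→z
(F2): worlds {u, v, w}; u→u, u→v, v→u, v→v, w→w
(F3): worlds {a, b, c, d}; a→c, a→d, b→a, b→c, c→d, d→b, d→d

(F2)

The schema corresponds to density: ∀x ∀y (Rxy → ∃z (Rxz ∧ Rzy)).
(F1): fails — Ryw but no t with Ryt and Rtw.
(F2): satisfies the condition.
(F3): fails — Rba but no z with Rbz and Rza.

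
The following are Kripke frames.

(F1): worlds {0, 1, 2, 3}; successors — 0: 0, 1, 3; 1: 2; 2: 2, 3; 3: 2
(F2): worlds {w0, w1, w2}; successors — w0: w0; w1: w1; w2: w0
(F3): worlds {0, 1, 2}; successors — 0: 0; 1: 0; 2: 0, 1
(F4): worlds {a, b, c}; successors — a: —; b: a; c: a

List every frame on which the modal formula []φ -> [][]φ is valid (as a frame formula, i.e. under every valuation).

The schema corresponds to transitivity: forall x forall y forall z (Rxy & Ryz -> Rxz).
(F1): fails — R32 and R23 but not R33.
(F2): satisfies the condition.
(F3): satisfies the condition.
(F4): satisfies the condition.

(F2), (F3), (F4)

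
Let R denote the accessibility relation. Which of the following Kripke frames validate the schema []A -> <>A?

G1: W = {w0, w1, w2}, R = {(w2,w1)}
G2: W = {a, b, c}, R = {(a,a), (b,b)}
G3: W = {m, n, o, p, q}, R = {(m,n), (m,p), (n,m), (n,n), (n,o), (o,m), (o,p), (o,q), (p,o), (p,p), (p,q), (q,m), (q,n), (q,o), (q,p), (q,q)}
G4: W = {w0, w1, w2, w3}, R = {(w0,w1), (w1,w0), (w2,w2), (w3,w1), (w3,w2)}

This is the axiom for seriality; its first-order frame correspondent is forall x exists y Rxy.
G1: fails — world w0 has no successor.
G2: fails — world c has no successor.
G3: ✓.
G4: ✓.
Valid on: G3, G4.

G3, G4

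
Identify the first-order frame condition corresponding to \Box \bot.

□⊥ is valid iff no world has any successor (otherwise □⊥ fails at any world with one).
The converse is a direct semantic check.
So the correspondent is emptiness of R.

emptiness of R: \forall x \forall y \neg Rxy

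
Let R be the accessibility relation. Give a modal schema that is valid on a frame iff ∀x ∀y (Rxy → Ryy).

□(□q → q)

This is shift-reflexivity; the standard corresponding axiom is T□: □(□q → q).
Suppose □(□q→q) is valid. Take Rxy and set V(q)={w : Ryw}. Then at y, □q holds; since □(□q→q) at x, □q→q at y, so q at y, i.e. Ryy.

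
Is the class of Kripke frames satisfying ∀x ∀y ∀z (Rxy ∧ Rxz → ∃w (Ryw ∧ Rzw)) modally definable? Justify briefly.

Yes — defined by ◇□p → □◇p

The condition is convergence. A defining modal formula is ◇□p → □◇p.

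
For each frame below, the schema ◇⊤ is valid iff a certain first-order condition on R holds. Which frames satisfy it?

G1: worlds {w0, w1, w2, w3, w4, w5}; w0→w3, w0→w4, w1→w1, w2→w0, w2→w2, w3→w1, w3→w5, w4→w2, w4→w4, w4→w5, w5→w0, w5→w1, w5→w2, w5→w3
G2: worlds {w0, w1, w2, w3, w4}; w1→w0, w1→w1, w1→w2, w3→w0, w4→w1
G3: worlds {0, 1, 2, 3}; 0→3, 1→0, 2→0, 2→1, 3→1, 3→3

G1, G3

The schema corresponds to seriality: ∀x ∃y Rxy.
G1: holds.
G2: fails — world w0 has no successor.
G3: holds.
Valid on: G1, G3.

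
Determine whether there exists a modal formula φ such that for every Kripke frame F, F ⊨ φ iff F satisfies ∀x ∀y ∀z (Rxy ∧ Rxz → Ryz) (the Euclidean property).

Yes — defined by ◇q → □◇q

The condition is the Euclidean property. A defining modal formula is ◇q → □◇q.
Suppose ◇q→□◇q is valid. Take Rxy, Rxz and set V(q)={y}. Then ◇q at x, so □◇q at x, so ◇q at z, so some w with Rzw has q; w=y, i.e. Rzy. By symmetry of the argument, Ryz.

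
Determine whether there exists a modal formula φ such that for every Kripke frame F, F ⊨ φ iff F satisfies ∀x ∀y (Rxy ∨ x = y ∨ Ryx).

Any modally definable frame class is closed under disjoint unions.
Take 3 disjoint single-world reflexive frames: each is trivially connected, but their disjoint union has 3 worlds with no edge between distinct components, so it is not connected.
Hence connectedness of R is not modally definable.

Not modally definable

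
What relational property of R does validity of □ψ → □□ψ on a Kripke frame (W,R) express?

Transitivity

This schema is the 4 axiom.
Its frame correspondent is transitivity — ∀x ∀y ∀z (Rxy ∧ Ryz → Rxz).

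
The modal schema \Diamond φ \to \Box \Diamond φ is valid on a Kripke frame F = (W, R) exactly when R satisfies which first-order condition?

the Euclidean property: \forall x \forall y \forall z (Rxy \wedge Rxz \to Ryz)

This is the 5 axiom.
Its frame correspondent is the Euclidean property — \forall x \forall y \forall z (Rxy \wedge Rxz \to Ryz).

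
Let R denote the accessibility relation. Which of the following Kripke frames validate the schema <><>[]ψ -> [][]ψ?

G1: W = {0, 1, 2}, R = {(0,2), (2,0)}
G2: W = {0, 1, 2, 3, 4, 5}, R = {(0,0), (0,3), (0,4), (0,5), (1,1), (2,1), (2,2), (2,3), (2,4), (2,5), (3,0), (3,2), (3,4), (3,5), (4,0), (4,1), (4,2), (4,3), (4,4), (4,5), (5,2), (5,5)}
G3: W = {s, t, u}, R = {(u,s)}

The schema corresponds to a generalized confluence (Geach) condition: forall x forall y forall z ((x R^2 y & x R^2 z) -> exists w (yRw & z = w)).
G1: fails — 0R²0, 0R²0 but no w with 0Rw and 0=w.
G2: fails — 0R²0, 0R²1 but no w with 0Rw and 1=w.
G3: ✓.
Valid on: G3.

G3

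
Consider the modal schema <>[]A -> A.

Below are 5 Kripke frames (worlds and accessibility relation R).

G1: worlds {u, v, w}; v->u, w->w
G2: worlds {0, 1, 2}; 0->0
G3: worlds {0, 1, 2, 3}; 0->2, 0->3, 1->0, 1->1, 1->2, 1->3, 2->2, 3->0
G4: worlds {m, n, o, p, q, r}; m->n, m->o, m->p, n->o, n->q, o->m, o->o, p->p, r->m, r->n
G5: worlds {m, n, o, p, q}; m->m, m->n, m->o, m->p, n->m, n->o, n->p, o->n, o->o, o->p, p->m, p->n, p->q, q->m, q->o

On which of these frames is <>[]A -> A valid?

The schema corresponds to symmetry: forall x forall y (Rxy -> Ryx).
G1: fails — Rvu but not Ruv.
G2: holds.
G3: fails — R10 but not R01.
G4: fails — Rrm but not Rmr.
G5: fails — Rop but not Rpo.

G2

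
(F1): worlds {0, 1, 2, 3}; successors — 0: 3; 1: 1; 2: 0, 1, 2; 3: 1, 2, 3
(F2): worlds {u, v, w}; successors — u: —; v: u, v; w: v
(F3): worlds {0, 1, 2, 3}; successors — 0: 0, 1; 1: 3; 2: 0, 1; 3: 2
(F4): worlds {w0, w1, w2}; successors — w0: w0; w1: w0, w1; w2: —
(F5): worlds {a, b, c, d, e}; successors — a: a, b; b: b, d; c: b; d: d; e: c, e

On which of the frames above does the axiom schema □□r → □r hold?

Frame correspondent (Sahlqvist): ∀x ∀y (Rxy → ∃z (Rxz ∧ Rzy)) — i.e. density.
(F1): satisfies the condition.
(F2): satisfies the condition.
(F3): fails — R32 but no z with R3z and Rz2.
(F4): satisfies the condition.
(F5): satisfies the condition.
Valid on: (F1), (F2), (F4), (F5).

(F1), (F2), (F4), (F5)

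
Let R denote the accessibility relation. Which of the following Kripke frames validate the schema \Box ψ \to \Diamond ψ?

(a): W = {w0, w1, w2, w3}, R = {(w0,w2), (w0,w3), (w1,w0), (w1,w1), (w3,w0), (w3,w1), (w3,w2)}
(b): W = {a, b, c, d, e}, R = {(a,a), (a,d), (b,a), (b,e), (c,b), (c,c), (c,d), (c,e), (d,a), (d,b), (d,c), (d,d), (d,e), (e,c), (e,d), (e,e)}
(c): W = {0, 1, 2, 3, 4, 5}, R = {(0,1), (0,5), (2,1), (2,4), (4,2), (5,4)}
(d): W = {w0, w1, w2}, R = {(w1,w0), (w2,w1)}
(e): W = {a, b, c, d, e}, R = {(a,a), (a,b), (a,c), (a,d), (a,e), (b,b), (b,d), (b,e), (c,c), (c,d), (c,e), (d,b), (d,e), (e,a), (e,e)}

(b), (e)

Frame correspondent (Sahlqvist): \forall x \exists y Rxy — i.e. seriality.
(a): fails — world w2 has no successor.
(b): condition met.
(c): fails — world 1 has no successor.
(d): fails — world w0 has no successor.
(e): condition met.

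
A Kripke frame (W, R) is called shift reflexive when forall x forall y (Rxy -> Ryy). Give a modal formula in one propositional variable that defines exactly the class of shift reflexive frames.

□(□r → r)

This is shift-reflexivity; the standard corresponding axiom is T□: □(□r → r).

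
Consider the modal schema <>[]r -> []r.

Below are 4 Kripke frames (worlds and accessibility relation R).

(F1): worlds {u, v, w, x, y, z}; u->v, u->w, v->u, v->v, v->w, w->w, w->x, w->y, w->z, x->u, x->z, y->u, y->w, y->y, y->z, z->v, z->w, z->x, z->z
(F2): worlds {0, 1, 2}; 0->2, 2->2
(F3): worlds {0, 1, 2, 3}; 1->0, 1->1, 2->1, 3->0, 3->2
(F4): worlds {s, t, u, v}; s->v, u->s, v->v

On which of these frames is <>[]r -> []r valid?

(F2)

Frame correspondent (Sahlqvist): forall x forall y forall z (Rxy & Rxz -> Ryz) — i.e. the Euclidean property.
(F1): fails — Ruw and Ruv but not Rwv.
(F2): condition met.
(F3): fails — R10 and R10 but not R00.
(F4): fails — Rus and Rus but not Rss.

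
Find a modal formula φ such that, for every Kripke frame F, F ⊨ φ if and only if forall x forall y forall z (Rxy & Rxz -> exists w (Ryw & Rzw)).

◇□q → □◇q

The condition is convergence. The .2 schema ◇□q → □◇q defines it.
Suppose ◇□q→□◇q is valid. Take Rxy, Rxz and set V(q)={w : Ryw}. Then □q at y so ◇□q at x, so □◇q at x, so ◇q at z, giving w with Rzw and Ryw.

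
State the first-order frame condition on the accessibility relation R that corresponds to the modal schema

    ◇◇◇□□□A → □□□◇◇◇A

∀x ∀y ∀z ((xR³y ∧ xR³z) → ∃w (yR³w ∧ zR³w))

This is a Sahlqvist (Geach-type) schema ◇^3□^3A → □^3◇^3A.
First-order correspondent: ∀x ∀y ∀z ((xR³y ∧ xR³z) → ∃w (yR³w ∧ zR³w)).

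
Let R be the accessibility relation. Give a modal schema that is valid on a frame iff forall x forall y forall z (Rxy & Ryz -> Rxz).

□p → □□p

A defining formula is □p → □□p (the 4 axiom).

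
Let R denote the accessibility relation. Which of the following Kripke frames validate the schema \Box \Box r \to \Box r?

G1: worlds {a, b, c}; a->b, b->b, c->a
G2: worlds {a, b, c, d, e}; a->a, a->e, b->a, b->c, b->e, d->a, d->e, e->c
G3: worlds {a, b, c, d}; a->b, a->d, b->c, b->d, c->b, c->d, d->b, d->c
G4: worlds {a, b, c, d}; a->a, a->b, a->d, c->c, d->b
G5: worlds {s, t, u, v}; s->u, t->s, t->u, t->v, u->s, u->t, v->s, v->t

G3

This is the axiom for density; its first-order frame correspondent is \forall x \forall y (Rxy \to \exists z (Rxz \wedge Rzy)).
G1: fails — Rca but no z with Rcz and Rza.
G2: fails — Rec but no z with Rez and Rzc.
G3: holds.
G4: fails — Rdb but no z with Rdz and Rzb.
G5: fails — Rtv but no z with Rtz and Rzv.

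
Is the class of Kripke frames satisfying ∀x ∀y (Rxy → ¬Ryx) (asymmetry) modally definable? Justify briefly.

Not definable by any modal formula

Modal frame validity is preserved under surjective bounded morphisms.
The 4-cycle (worlds 0,1,2,3 with 0→1→2→3→0) is asymmetric. Mapping every world to a single reflexive point • is a surjective bounded morphism, and the reflexive point is not asymmetric (R•• but asymmetry requires ¬R••).
Hence asymmetry is not modally definable.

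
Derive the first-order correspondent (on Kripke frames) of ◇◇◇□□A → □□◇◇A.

This is a Sahlqvist (Geach-type) schema ◇^3□^2A → □^2◇^2A.
Minimal-valuation argument: fix x; take any y with xR^3y and any z with xR^2z. Set V(A) to the set of worlds R-reachable from y in exactly 2 steps. Then □^2A holds at y, so the antecedent holds at x; validity forces ◇^2A at z, giving a w with zR^2w and yR^2w.
First-order correspondent: ∀x ∀y ∀z ((xR³y ∧ xR²z) → ∃w (yR²w ∧ zR²w)).

∀x ∀y ∀z ((xR³y ∧ xR²z) → ∃w (yR²w ∧ zR²w))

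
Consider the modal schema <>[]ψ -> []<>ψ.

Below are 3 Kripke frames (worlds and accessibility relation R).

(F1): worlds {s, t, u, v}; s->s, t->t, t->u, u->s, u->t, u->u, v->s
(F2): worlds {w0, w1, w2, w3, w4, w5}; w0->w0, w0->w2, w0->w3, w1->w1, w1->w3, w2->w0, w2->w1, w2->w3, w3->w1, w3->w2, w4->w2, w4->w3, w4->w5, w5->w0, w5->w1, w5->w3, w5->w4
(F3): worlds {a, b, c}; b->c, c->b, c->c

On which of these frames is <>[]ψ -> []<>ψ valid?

Frame correspondent (Sahlqvist): forall x forall y forall z (Rxy & Rxz -> exists w (Ryw & Rzw)) — i.e. convergence.
(F1): fails — Rut and Rus but t and s have no common successor.
(F2): ✓.
(F3): ✓.
Valid on: (F2), (F3).

(F2), (F3)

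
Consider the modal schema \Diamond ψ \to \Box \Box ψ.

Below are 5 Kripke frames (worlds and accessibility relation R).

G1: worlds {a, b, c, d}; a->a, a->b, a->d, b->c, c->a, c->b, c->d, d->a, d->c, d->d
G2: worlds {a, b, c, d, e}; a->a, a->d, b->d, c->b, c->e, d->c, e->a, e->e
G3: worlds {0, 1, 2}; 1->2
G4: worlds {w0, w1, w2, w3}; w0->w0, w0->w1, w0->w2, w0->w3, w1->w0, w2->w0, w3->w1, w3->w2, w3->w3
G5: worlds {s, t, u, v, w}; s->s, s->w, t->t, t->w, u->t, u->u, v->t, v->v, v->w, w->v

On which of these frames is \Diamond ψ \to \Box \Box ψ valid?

G3

Frame correspondent (Sahlqvist): \forall x \forall y \forall z ((xRy \wedge x R^2 z) \to \exists w (y = w \wedge z = w)) — i.e. a generalized confluence (Geach) condition.
G1: fails — aRa, aR²b but a ≠ b.
G2: fails — aRa, aR²c but a ≠ c.
G3: holds.
G4: fails — w0Rw0, w0R²w1 but w0 ≠ w1.
G5: fails — sRs, sR²v but s ≠ v.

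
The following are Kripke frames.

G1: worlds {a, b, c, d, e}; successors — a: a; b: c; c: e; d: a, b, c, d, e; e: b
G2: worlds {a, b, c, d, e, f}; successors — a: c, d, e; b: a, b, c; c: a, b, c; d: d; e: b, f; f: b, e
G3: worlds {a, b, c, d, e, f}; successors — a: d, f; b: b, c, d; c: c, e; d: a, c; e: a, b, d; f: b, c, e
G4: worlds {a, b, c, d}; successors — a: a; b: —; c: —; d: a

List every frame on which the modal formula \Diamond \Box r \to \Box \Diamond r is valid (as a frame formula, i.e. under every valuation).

The schema corresponds to convergence: \forall x \forall y \forall z (Rxy \wedge Rxz \to \exists w (Ryw \wedge Rzw)).
G1: fails — Rdc and Rdb but c and b have no common successor.
G2: fails — Rae and Rad but e and d have no common successor.
G3: fails — Rcc and Rce but c and e have no common successor.
G4: ✓.

G4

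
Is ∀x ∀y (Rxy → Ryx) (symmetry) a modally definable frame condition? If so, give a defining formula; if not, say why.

Yes — defined by r → □◇r

Yes: it is symmetry, defined by the B schema r → □◇r.
Suppose r→□◇r is valid. Take Rxy and set V(r)={x}. Then r at x, so □◇r at x, so ◇r at y, so some z with Ryz has r; z=x, i.e. Ryx.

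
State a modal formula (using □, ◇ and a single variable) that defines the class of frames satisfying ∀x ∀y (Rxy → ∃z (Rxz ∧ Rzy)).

□□p → □p

A defining formula is □□p → □p (the C4 axiom).
Suppose □□p→□p is valid. Take Rxy and set V(p)={w : xR²w}. Then □□p at x, so □p at x, so p at y, i.e. ∃z(Rxz∧Rzy).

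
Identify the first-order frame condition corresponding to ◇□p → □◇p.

Suppose ◇□p→□◇p is valid. Take Rxy, Rxz and set V(p)={w : Ryw}. Then □p at y so ◇□p at x, so □◇p at x, so ◇p at z, giving w with Rzw and Ryw.

convergence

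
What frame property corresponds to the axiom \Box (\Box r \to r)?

shift-reflexivity: \forall x \forall y (Rxy \to Ryy)

Suppose □(□r→r) is valid. Take Rxy and set V(r)={w : Ryw}. Then at y, □r holds; since □(□r→r) at x, □r→r at y, so r at y, i.e. Ryy.
Conversely, any frame satisfying \forall x \forall y (Rxy \to Ryy) validates the schema.
So the correspondent is shift-reflexivity.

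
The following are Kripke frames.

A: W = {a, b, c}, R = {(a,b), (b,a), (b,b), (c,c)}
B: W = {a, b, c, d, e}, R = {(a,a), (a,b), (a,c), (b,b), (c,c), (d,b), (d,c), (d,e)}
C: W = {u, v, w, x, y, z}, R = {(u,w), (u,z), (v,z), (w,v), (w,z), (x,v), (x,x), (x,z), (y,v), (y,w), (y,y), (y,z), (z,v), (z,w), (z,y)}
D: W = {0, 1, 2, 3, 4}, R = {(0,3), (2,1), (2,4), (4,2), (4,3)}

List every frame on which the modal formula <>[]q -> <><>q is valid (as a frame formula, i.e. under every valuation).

A, C

This is the axiom for a generalized confluence (Geach) condition; its first-order frame correspondent is forall x forall y (xRy -> exists w (yRw & x R^2 w)).
A: condition met.
B: fails — dRe but no w with eRw and dR²w.
C: condition met.
D: fails — 0R3 but no w with 3Rw and 0R²w.
Valid on: A, C.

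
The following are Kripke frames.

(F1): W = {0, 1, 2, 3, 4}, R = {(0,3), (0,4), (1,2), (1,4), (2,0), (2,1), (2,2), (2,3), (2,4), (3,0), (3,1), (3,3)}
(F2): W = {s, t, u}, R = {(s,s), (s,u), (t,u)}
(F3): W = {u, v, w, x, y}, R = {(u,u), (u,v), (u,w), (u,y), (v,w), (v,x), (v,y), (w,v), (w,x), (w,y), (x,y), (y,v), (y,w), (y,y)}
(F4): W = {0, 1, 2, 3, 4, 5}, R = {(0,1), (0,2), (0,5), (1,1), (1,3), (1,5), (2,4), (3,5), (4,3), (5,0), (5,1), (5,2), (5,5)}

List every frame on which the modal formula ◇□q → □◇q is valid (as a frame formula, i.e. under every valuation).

The schema corresponds to convergence: ∀x ∀y ∀z (Rxy ∧ Rxz → ∃w (Ryw ∧ Rzw)).
(F1): fails — R04 and R04 but 4 and 4 have no common successor.
(F2): fails — Rsu and Rsu but u and u have no common successor.
(F3): holds.
(F4): fails — R02 and R01 but 2 and 1 have no common successor.

(F3)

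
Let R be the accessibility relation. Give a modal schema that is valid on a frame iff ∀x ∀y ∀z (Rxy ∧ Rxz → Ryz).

The condition is the Euclidean property. The 5 schema ◇s → □◇s defines it.
Suppose ◇s→□◇s is valid. Take Rxy, Rxz and set V(s)={y}. Then ◇s at x, so □◇s at x, so ◇s at z, so some w with Rzw has s; w=y, i.e. Rzy. By symmetry of the argument, Ryz.

◇s → □◇s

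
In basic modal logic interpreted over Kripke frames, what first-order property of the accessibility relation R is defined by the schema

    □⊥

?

emptiness of R: ∀x ∀y ¬Rxy

□⊥ is valid iff no world has any successor (otherwise □⊥ fails at any world with one).
Conversely, on a frame with emptiness of R the schema holds at every world under every valuation.
Frame condition: ∀x ∀y ¬Rxy.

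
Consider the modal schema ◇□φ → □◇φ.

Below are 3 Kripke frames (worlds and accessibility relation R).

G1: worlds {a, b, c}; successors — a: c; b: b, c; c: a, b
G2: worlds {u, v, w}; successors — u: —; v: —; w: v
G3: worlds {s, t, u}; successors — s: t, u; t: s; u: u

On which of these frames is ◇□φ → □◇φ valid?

G1

The schema corresponds to convergence: ∀x ∀y ∀z (Rxy ∧ Rxz → ∃w (Ryw ∧ Rzw)).
G1: satisfies the condition.
G2: fails — Rwv and Rwv but v and v have no common successor.
G3: fails — Rsu and Rst but u and t have no common successor.
Valid on: G1.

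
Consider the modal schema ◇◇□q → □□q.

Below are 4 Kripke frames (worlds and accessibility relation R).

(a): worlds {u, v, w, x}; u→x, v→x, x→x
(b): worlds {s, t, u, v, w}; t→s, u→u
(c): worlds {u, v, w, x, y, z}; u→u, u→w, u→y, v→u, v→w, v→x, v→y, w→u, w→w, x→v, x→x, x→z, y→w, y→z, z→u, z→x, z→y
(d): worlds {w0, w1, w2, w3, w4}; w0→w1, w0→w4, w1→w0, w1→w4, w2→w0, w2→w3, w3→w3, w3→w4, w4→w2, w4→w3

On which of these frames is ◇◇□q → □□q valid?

(a), (b)

The schema corresponds to a generalized confluence (Geach) condition: ∀x ∀y ∀z ((xR²y ∧ xR²z) → ∃w (yRw ∧ z = w)).
(a): ✓.
(b): ✓.
(c): fails — uR²u, uR²z but no t with uRt and z=t.
(d): fails — w0R²w0, w0R²w0 but no w with w0Rw and w0=w.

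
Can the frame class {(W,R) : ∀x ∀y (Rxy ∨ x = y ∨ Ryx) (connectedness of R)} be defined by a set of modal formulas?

If a class were modally definable it would be closed under disjoint unions (Goldblatt–Thomason).
Take 3 disjoint single-world reflexive frames: each is trivially connected, but their disjoint union has 3 worlds with no edge between distinct components, so it is not connected.
So the class is not modally definable.

No — not modally definable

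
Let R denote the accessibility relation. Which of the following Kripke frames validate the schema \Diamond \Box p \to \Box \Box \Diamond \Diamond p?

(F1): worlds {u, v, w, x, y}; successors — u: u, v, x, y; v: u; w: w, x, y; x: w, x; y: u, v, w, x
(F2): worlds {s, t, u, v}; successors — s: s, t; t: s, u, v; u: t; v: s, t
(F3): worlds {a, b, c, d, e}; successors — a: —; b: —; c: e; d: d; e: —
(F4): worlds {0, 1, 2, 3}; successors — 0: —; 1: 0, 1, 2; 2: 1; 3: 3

The schema corresponds to a generalized confluence (Geach) condition: \forall x \forall y \forall z ((xRy \wedge x R^2 z) \to \exists w (yRw \wedge z R^2 w)).
(F1): fails — uRv, uR²x but no t with vRt and xR²t.
(F2): condition met.
(F3): condition met.
(F4): fails — 1R0, 1R²0 but no w with 0Rw and 0R²w.

(F2), (F3)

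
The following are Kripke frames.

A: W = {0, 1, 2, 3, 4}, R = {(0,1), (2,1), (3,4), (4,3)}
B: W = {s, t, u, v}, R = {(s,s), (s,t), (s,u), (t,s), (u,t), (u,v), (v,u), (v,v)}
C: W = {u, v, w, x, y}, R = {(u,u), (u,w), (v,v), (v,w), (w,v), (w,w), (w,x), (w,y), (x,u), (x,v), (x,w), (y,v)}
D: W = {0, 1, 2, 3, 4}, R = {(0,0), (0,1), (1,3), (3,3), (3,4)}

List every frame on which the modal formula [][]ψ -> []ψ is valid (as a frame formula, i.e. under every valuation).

C, D

Frame correspondent (Sahlqvist): forall x forall y (Rxy -> exists z (Rxz & Rzy)) — i.e. density.
A: fails — R43 but no z with R4z and Rz3.
B: fails — Rut but no z with Ruz and Rzt.
C: condition met.
D: condition met.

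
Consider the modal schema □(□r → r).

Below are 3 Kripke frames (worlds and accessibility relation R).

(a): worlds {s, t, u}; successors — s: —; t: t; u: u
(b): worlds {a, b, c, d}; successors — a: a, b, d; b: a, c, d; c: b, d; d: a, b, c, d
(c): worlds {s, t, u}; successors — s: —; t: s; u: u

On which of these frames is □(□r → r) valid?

(a)

The schema corresponds to shift-reflexivity: ∀x ∀y (Rxy → Ryy).
(a): ✓.
(b): fails — Rbc but not Rcc.
(c): fails — Rts but not Rss.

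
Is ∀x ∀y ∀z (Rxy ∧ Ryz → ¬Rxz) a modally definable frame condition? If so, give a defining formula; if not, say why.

If a class were modally definable it would be closed under surjective bounded morphisms (Goldblatt–Thomason).
The 3-cycle (worlds w0,w1,w2 with w0→w1→w2→w0) is intransitive. Mapping every world to a single reflexive point • is a surjective bounded morphism; the reflexive point is not intransitive (R••∧R•• but R••).
Hence intransitivity is not modally definable.

No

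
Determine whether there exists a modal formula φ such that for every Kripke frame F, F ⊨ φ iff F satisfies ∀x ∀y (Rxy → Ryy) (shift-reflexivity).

Yes, by □(□p → p)

This is a Sahlqvist condition; the T□ axiom □(□p → p) defines it.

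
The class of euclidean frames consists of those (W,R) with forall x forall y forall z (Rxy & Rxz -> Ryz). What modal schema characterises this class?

◇r → □◇r

A defining formula is ◇r → □◇r (the 5 axiom).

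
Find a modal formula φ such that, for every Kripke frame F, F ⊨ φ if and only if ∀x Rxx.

□r → r

The condition is reflexivity. The T schema □r → r defines it.
Suppose □r→r is valid. At any x set V(r)={w : Rxw}. Then □r holds at x, so r holds at x, i.e. Rxx.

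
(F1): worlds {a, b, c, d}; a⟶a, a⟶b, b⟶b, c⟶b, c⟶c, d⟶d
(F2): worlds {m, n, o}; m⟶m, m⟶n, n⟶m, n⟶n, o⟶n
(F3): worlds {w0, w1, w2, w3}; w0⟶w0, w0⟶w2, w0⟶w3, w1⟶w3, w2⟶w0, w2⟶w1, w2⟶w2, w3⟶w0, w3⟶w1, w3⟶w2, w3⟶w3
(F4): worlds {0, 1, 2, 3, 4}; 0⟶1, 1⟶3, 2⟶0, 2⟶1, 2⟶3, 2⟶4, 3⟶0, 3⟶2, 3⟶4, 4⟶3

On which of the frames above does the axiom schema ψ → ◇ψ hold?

(F1)

Frame correspondent (Sahlqvist): ∀x Rxx — i.e. reflexivity.
(F1): satisfies the condition.
(F2): fails — world o does not see itself.
(F3): fails — world w1 does not see itself.
(F4): fails — world 0 does not see itself.
Valid on: (F1).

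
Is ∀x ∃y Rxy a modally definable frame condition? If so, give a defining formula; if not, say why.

This is a Sahlqvist condition; the D axiom □p → ◇p defines it.
Suppose □p→◇p is valid. At any x set V(p)=W. Then □p at x, so ◇p at x, so x has a successor.

Yes, by □p → ◇p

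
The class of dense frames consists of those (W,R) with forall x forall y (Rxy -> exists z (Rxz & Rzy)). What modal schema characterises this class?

The condition is density. The C4 schema □□p → □p defines it.

□□p → □p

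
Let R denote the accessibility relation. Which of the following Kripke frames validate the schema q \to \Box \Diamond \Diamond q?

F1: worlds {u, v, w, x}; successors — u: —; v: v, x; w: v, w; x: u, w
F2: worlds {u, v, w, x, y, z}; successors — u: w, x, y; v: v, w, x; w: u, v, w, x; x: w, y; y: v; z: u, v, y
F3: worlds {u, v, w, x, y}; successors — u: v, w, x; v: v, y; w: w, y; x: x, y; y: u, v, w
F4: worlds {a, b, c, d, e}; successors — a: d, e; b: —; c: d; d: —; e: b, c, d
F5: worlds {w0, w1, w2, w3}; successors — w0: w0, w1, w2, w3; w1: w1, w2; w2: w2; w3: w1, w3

Frame correspondent (Sahlqvist): \forall x \forall z (xRz \to \exists w (x = w \wedge z R^2 w)) — i.e. a generalized confluence (Geach) condition.
F1: fails — xRu but no t with x=t and uR²t.
F2: fails — uRy but no t with u=t and yR²t.
F3: ✓.
F4: fails — aRd but no w with a=w and dR²w.
F5: fails — w0Rw1 but no w with w0=w and w1R²w.
Valid on: F3.

F3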